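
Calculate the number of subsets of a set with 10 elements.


The set has 10 elements.
The power set contains all possible subsets.
|P(A)| = 2^|A| = 2^10 = 1024

1024


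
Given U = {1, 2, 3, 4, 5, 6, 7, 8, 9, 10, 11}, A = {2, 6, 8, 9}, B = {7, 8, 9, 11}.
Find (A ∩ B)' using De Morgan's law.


U = {1, 2, 3, 4, 5, 6, 7, 8, 9, 10, 11}
A = {2, 6, 8, 9}, B = {7, 8, 9, 11}
A ∩ B = {8, 9}
(A ∩ B)' = U \ (A ∩ B) = {1, 2, 3, 4, 5, 6, 7, 10, 11}
Verification via A' ∪ B': A' = {1, 3, 4, 5, 7, 10, 11}, B' = {1, 2, 3, 4, 5, 6, 10}
A' ∪ B' = {1, 2, 3, 4, 5, 6, 7, 10, 11} ✓

{1, 2, 3, 4, 5, 6, 7, 10, 11}


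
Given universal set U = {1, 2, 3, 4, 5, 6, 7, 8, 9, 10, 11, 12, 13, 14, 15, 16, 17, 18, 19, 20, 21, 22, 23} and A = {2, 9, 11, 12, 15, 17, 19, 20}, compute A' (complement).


Universal set U = {1, 2, 3, 4, 5, 6, 7, 8, 9, 10, 11, 12, 13, 14, 15, 16, 17, 18, 19, 20, 21, 22, 23}
Set A = {2, 9, 11, 12, 15, 17, 19, 20}
A' = U \ A = elements in U but not in A
Checking each element of U:
1 (not in A, include), 2 (in A, exclude), 3 (not in A, include), 4 (not in A, include), 5 (not in A, include), 6 (not in A, include), 7 (not in A, include), 8 (not in A, include), 9 (in A, exclude), 10 (not in A, include), 11 (in A, exclude), 12 (in A, exclude), 13 (not in A, include), 14 (not in A, include), 15 (in A, exclude), 16 (not in A, include), 17 (in A, exclude), 18 (not in A, include), 19 (in A, exclude), 20 (in A, exclude), 21 (not in A, include), 22 (not in A, include), 23 (not in A, include)
A' = {1, 3, 4, 5, 6, 7, 8, 10, 13, 14, 16, 18, 21, 22, 23}

{1, 3, 4, 5, 6, 7, 8, 10, 13, 14, 16, 18, 21, 22, 23}


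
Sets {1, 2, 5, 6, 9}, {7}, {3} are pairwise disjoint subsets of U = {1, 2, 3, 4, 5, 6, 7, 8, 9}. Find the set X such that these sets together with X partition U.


U = {1, 2, 3, 4, 5, 6, 7, 8, 9}
Shown blocks: {1, 2, 5, 6, 9}, {7}, {3}
A partition's blocks are pairwise disjoint and cover U, so the missing block = U \ (union of shown blocks).
Union of shown blocks: {1, 2, 3, 5, 6, 7, 9}
Missing block = U \ (union) = {4, 8}

{4, 8}


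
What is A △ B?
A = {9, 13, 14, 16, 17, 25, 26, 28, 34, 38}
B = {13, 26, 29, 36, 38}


Set A = {9, 13, 14, 16, 17, 25, 26, 28, 34, 38}
Set B = {13, 26, 29, 36, 38}
A △ B = (A \ B) ∪ (B \ A)
Elements in A but not B: {9, 14, 16, 17, 25, 28, 34}
Elements in B but not A: {29, 36}
A △ B = {9, 14, 16, 17, 25, 28, 29, 34, 36}

{9, 14, 16, 17, 25, 28, 29, 34, 36}


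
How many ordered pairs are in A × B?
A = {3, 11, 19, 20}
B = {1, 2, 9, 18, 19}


Set A = {3, 11, 19, 20} has 4 elements.
Set B = {1, 2, 9, 18, 19} has 5 elements.
|A × B| = |A| × |B| = 4 × 5 = 20

20


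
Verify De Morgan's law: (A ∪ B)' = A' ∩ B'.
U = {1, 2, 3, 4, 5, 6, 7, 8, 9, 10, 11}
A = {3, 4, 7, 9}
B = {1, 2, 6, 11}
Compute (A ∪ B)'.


U = {1, 2, 3, 4, 5, 6, 7, 8, 9, 10, 11}
A = {3, 4, 7, 9}, B = {1, 2, 6, 11}
A ∪ B = {1, 2, 3, 4, 6, 7, 9, 11}
(A ∪ B)' = U \ (A ∪ B) = {5, 8, 10}
Verification via A' ∩ B': A' = {1, 2, 5, 6, 8, 10, 11}, B' = {3, 4, 5, 7, 8, 9, 10}
A' ∩ B' = {5, 8, 10} ✓

{5, 8, 10}


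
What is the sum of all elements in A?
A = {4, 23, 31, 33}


Set A = {4, 23, 31, 33}
Sum = 4 + 23 + 31 + 33 = 91

91


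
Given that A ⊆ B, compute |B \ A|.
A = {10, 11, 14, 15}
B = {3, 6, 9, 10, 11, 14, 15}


Set A = {10, 11, 14, 15}, |A| = 4
Set B = {3, 6, 9, 10, 11, 14, 15}, |B| = 7
Since A ⊆ B: B \ A = {3, 6, 9}
|B| - |A| = 7 - 4 = 3

3


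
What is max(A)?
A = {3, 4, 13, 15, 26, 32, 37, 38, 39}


Set A = {3, 4, 13, 15, 26, 32, 37, 38, 39}
Elements in ascending order: 3, 4, 13, 15, 26, 32, 37, 38, 39
The largest element is 39.

39


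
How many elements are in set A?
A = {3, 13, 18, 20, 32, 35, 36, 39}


Set A = {3, 13, 18, 20, 32, 35, 36, 39}
Listing elements: 3, 13, 18, 20, 32, 35, 36, 39
Counting: 8 elements
|A| = 8

8


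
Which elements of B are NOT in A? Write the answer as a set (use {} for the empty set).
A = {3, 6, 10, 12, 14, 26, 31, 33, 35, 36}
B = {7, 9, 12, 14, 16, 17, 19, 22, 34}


Set A = {3, 6, 10, 12, 14, 26, 31, 33, 35, 36}
Set B = {7, 9, 12, 14, 16, 17, 19, 22, 34}
Check each element of B against A:
7 ∉ A (include), 9 ∉ A (include), 12 ∈ A, 14 ∈ A, 16 ∉ A (include), 17 ∉ A (include), 19 ∉ A (include), 22 ∉ A (include), 34 ∉ A (include)
Elements of B not in A: {7, 9, 16, 17, 19, 22, 34}

{7, 9, 16, 17, 19, 22, 34}


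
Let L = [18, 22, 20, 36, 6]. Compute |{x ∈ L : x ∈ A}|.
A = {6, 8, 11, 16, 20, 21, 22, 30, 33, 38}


Set A = {6, 8, 11, 16, 20, 21, 22, 30, 33, 38}
Candidates: [18, 22, 20, 36, 6]
Check each candidate:
18 ∉ A, 22 ∈ A, 20 ∈ A, 36 ∉ A, 6 ∈ A
Count of candidates in A: 3

3


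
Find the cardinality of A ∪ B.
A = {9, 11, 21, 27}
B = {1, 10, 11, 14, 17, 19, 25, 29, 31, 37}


Set A = {9, 11, 21, 27}, |A| = 4
Set B = {1, 10, 11, 14, 17, 19, 25, 29, 31, 37}, |B| = 10
A ∩ B = {11}, |A ∩ B| = 1
|A ∪ B| = |A| + |B| - |A ∩ B| = 4 + 10 - 1 = 13

13


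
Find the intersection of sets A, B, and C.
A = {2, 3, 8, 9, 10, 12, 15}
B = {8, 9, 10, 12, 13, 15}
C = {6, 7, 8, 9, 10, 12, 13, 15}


Set A = {2, 3, 8, 9, 10, 12, 15}
Set B = {8, 9, 10, 12, 13, 15}
Set C = {6, 7, 8, 9, 10, 12, 13, 15}
First, A ∩ B = {8, 9, 10, 12, 15}
Then, (A ∩ B) ∩ C = {8, 9, 10, 12, 15}

{8, 9, 10, 12, 15}


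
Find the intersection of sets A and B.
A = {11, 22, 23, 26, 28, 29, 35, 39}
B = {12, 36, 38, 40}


Set A = {11, 22, 23, 26, 28, 29, 35, 39}
Set B = {12, 36, 38, 40}
A ∩ B includes only elements in both sets.
Check each element of A against B:
11 ✗, 22 ✗, 23 ✗, 26 ✗, 28 ✗, 29 ✗, 35 ✗, 39 ✗
A ∩ B = {}

{}


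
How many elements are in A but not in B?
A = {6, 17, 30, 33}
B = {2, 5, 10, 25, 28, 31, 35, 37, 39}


Set A = {6, 17, 30, 33}
Set B = {2, 5, 10, 25, 28, 31, 35, 37, 39}
A \ B = {6, 17, 30, 33}
|A \ B| = 4

4


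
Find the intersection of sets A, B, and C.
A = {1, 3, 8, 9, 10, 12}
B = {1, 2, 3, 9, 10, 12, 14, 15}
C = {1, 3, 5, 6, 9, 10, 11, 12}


Set A = {1, 3, 8, 9, 10, 12}
Set B = {1, 2, 3, 9, 10, 12, 14, 15}
Set C = {1, 3, 5, 6, 9, 10, 11, 12}
First, A ∩ B = {1, 3, 9, 10, 12}
Then, (A ∩ B) ∩ C = {1, 3, 9, 10, 12}

{1, 3, 9, 10, 12}


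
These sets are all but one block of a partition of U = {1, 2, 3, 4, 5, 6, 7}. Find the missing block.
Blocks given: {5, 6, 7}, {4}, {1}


U = {1, 2, 3, 4, 5, 6, 7}
Shown blocks: {5, 6, 7}, {4}, {1}
A partition's blocks are pairwise disjoint and cover U, so the missing block = U \ (union of shown blocks).
Union of shown blocks: {1, 4, 5, 6, 7}
Missing block = U \ (union) = {2, 3}

{2, 3}


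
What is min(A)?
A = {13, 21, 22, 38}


Set A = {13, 21, 22, 38}
Elements in ascending order: 13, 21, 22, 38
The smallest element is 13.

13


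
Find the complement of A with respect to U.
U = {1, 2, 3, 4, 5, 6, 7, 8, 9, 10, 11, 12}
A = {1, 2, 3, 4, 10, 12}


Universal set U = {1, 2, 3, 4, 5, 6, 7, 8, 9, 10, 11, 12}
Set A = {1, 2, 3, 4, 10, 12}
A' = U \ A = elements in U but not in A
Checking each element of U:
1 (in A, exclude), 2 (in A, exclude), 3 (in A, exclude), 4 (in A, exclude), 5 (not in A, include), 6 (not in A, include), 7 (not in A, include), 8 (not in A, include), 9 (not in A, include), 10 (in A, exclude), 11 (not in A, include), 12 (in A, exclude)
A' = {5, 6, 7, 8, 9, 11}

{5, 6, 7, 8, 9, 11}


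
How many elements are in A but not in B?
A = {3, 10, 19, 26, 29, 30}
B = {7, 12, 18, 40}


Set A = {3, 10, 19, 26, 29, 30}
Set B = {7, 12, 18, 40}
A \ B = {3, 10, 19, 26, 29, 30}
|A \ B| = 6

6


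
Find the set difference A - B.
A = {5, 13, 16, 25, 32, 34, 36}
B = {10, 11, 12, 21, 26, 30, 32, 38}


Set A = {5, 13, 16, 25, 32, 34, 36}
Set B = {10, 11, 12, 21, 26, 30, 32, 38}
A \ B includes elements in A that are not in B.
Check each element of A:
5 (not in B, keep), 13 (not in B, keep), 16 (not in B, keep), 25 (not in B, keep), 32 (in B, remove), 34 (not in B, keep), 36 (not in B, keep)
A \ B = {5, 13, 16, 25, 34, 36}

{5, 13, 16, 25, 34, 36}


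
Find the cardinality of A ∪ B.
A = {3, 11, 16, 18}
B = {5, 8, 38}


Set A = {3, 11, 16, 18}, |A| = 4
Set B = {5, 8, 38}, |B| = 3
A ∩ B = {}, |A ∩ B| = 0
|A ∪ B| = |A| + |B| - |A ∩ B| = 4 + 3 - 0 = 7

7


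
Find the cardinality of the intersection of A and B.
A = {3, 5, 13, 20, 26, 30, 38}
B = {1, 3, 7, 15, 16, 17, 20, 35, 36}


Set A = {3, 5, 13, 20, 26, 30, 38}
Set B = {1, 3, 7, 15, 16, 17, 20, 35, 36}
A ∩ B = {3, 20}
|A ∩ B| = 2

2


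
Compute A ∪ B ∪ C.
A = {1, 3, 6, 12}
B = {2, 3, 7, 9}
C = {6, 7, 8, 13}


Set A = {1, 3, 6, 12}
Set B = {2, 3, 7, 9}
Set C = {6, 7, 8, 13}
First, A ∪ B = {1, 2, 3, 6, 7, 9, 12}
Then, (A ∪ B) ∪ C = {1, 2, 3, 6, 7, 8, 9, 12, 13}

{1, 2, 3, 6, 7, 8, 9, 12, 13}


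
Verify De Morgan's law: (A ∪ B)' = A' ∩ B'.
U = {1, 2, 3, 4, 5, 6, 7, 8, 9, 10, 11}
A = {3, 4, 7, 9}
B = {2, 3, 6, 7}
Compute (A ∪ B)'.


U = {1, 2, 3, 4, 5, 6, 7, 8, 9, 10, 11}
A = {3, 4, 7, 9}, B = {2, 3, 6, 7}
A ∪ B = {2, 3, 4, 6, 7, 9}
(A ∪ B)' = U \ (A ∪ B) = {1, 5, 8, 10, 11}
Verification via A' ∩ B': A' = {1, 2, 5, 6, 8, 10, 11}, B' = {1, 4, 5, 8, 9, 10, 11}
A' ∩ B' = {1, 5, 8, 10, 11} ✓

{1, 5, 8, 10, 11}


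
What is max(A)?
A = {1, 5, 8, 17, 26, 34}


Set A = {1, 5, 8, 17, 26, 34}
Elements in ascending order: 1, 5, 8, 17, 26, 34
The largest element is 34.

34


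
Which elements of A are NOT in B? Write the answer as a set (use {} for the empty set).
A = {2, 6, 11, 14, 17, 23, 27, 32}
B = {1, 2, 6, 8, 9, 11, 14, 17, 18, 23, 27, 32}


Set A = {2, 6, 11, 14, 17, 23, 27, 32}
Set B = {1, 2, 6, 8, 9, 11, 14, 17, 18, 23, 27, 32}
Check each element of A against B:
2 ∈ B, 6 ∈ B, 11 ∈ B, 14 ∈ B, 17 ∈ B, 23 ∈ B, 27 ∈ B, 32 ∈ B
Elements of A not in B: {}

{}


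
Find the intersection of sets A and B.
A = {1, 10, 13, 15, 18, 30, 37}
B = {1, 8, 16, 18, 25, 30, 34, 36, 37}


Set A = {1, 10, 13, 15, 18, 30, 37}
Set B = {1, 8, 16, 18, 25, 30, 34, 36, 37}
A ∩ B includes only elements in both sets.
Check each element of A against B:
1 ✓, 10 ✗, 13 ✗, 15 ✗, 18 ✓, 30 ✓, 37 ✓
A ∩ B = {1, 18, 30, 37}

{1, 18, 30, 37}


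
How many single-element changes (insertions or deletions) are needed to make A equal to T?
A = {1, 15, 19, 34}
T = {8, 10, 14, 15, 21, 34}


Set A = {1, 15, 19, 34}
Set T = {8, 10, 14, 15, 21, 34}
Elements to remove from A (in A, not in T): {1, 19} → 2 removals
Elements to add to A (in T, not in A): {8, 10, 14, 21} → 4 additions
Total edits = 2 + 4 = 6

6


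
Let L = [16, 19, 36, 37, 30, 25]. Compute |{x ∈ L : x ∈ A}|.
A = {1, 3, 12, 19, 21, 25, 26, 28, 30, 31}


Set A = {1, 3, 12, 19, 21, 25, 26, 28, 30, 31}
Candidates: [16, 19, 36, 37, 30, 25]
Check each candidate:
16 ∉ A, 19 ∈ A, 36 ∉ A, 37 ∉ A, 30 ∈ A, 25 ∈ A
Count of candidates in A: 3

3


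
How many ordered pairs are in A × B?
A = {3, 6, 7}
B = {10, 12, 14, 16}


Set A = {3, 6, 7} has 3 elements.
Set B = {10, 12, 14, 16} has 4 elements.
|A × B| = |A| × |B| = 3 × 4 = 12

12


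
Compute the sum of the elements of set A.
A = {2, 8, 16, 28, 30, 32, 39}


Set A = {2, 8, 16, 28, 30, 32, 39}
Sum = 2 + 8 + 16 + 28 + 30 + 32 + 39 = 155

155


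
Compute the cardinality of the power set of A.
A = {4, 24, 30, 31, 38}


Set A = {4, 24, 30, 31, 38}
|A| = 5
The power set P(A) contains all subsets of A.
|P(A)| = 2^|A| = 2^5 = 32

32


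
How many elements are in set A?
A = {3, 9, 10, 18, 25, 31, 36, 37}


Set A = {3, 9, 10, 18, 25, 31, 36, 37}
Listing elements: 3, 9, 10, 18, 25, 31, 36, 37
Counting: 8 elements
|A| = 8

8


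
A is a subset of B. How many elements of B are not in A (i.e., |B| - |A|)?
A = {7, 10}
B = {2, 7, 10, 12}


Set A = {7, 10}, |A| = 2
Set B = {2, 7, 10, 12}, |B| = 4
Since A ⊆ B: B \ A = {2, 12}
|B| - |A| = 4 - 2 = 2

2


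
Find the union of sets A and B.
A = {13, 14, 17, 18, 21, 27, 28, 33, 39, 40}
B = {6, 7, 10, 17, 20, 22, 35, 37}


Set A = {13, 14, 17, 18, 21, 27, 28, 33, 39, 40}
Set B = {6, 7, 10, 17, 20, 22, 35, 37}
A ∪ B includes all elements in either set.
Elements from A: {13, 14, 17, 18, 21, 27, 28, 33, 39, 40}
Elements from B not already included: {6, 7, 10, 20, 22, 35, 37}
A ∪ B = {6, 7, 10, 13, 14, 17, 18, 20, 21, 22, 27, 28, 33, 35, 37, 39, 40}

{6, 7, 10, 13, 14, 17, 18, 20, 21, 22, 27, 28, 33, 35, 37, 39, 40}


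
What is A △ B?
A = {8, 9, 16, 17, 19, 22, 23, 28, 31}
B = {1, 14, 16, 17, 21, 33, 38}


Set A = {8, 9, 16, 17, 19, 22, 23, 28, 31}
Set B = {1, 14, 16, 17, 21, 33, 38}
A △ B = (A \ B) ∪ (B \ A)
Elements in A but not B: {8, 9, 19, 22, 23, 28, 31}
Elements in B but not A: {1, 14, 21, 33, 38}
A △ B = {1, 8, 9, 14, 19, 21, 22, 23, 28, 31, 33, 38}

{1, 8, 9, 14, 19, 21, 22, 23, 28, 31, 33, 38}


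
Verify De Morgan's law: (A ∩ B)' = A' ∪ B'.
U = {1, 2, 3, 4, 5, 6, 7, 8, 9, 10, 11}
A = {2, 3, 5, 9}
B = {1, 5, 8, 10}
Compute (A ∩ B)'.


U = {1, 2, 3, 4, 5, 6, 7, 8, 9, 10, 11}
A = {2, 3, 5, 9}, B = {1, 5, 8, 10}
A ∩ B = {5}
(A ∩ B)' = U \ (A ∩ B) = {1, 2, 3, 4, 6, 7, 8, 9, 10, 11}
Verification via A' ∪ B': A' = {1, 4, 6, 7, 8, 10, 11}, B' = {2, 3, 4, 6, 7, 9, 11}
A' ∪ B' = {1, 2, 3, 4, 6, 7, 8, 9, 10, 11} ✓

{1, 2, 3, 4, 6, 7, 8, 9, 10, 11}


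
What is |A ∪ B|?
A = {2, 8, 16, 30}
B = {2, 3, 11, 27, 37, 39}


Set A = {2, 8, 16, 30}, |A| = 4
Set B = {2, 3, 11, 27, 37, 39}, |B| = 6
A ∩ B = {2}, |A ∩ B| = 1
|A ∪ B| = |A| + |B| - |A ∩ B| = 4 + 6 - 1 = 9

9


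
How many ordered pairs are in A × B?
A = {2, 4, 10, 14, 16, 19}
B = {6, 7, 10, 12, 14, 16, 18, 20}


Set A = {2, 4, 10, 14, 16, 19} has 6 elements.
Set B = {6, 7, 10, 12, 14, 16, 18, 20} has 8 elements.
|A × B| = |A| × |B| = 6 × 8 = 48

48


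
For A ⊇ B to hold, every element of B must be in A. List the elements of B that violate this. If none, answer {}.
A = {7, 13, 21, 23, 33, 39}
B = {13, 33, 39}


Set A = {7, 13, 21, 23, 33, 39}
Set B = {13, 33, 39}
Check each element of B against A:
13 ∈ A, 33 ∈ A, 39 ∈ A
Elements of B not in A: {}

{}


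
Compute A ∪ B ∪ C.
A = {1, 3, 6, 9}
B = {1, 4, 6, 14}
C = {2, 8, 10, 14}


Set A = {1, 3, 6, 9}
Set B = {1, 4, 6, 14}
Set C = {2, 8, 10, 14}
First, A ∪ B = {1, 3, 4, 6, 9, 14}
Then, (A ∪ B) ∪ C = {1, 2, 3, 4, 6, 8, 9, 10, 14}

{1, 2, 3, 4, 6, 8, 9, 10, 14}


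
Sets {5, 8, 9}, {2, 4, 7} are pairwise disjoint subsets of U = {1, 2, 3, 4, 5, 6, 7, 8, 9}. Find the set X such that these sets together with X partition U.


U = {1, 2, 3, 4, 5, 6, 7, 8, 9}
Shown blocks: {5, 8, 9}, {2, 4, 7}
A partition's blocks are pairwise disjoint and cover U, so the missing block = U \ (union of shown blocks).
Union of shown blocks: {2, 4, 5, 7, 8, 9}
Missing block = U \ (union) = {1, 3, 6}

{1, 3, 6}


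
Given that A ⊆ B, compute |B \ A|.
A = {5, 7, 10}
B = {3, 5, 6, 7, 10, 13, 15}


Set A = {5, 7, 10}, |A| = 3
Set B = {3, 5, 6, 7, 10, 13, 15}, |B| = 7
Since A ⊆ B: B \ A = {3, 6, 13, 15}
|B| - |A| = 7 - 3 = 4

4


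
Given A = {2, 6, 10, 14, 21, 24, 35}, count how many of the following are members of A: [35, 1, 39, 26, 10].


Set A = {2, 6, 10, 14, 21, 24, 35}
Candidates: [35, 1, 39, 26, 10]
Check each candidate:
35 ∈ A, 1 ∉ A, 39 ∉ A, 26 ∉ A, 10 ∈ A
Count of candidates in A: 2

2


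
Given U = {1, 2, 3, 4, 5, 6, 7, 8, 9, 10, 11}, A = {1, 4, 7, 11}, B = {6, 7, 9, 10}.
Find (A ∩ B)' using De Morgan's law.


U = {1, 2, 3, 4, 5, 6, 7, 8, 9, 10, 11}
A = {1, 4, 7, 11}, B = {6, 7, 9, 10}
A ∩ B = {7}
(A ∩ B)' = U \ (A ∩ B) = {1, 2, 3, 4, 5, 6, 8, 9, 10, 11}
Verification via A' ∪ B': A' = {2, 3, 5, 6, 8, 9, 10}, B' = {1, 2, 3, 4, 5, 8, 11}
A' ∪ B' = {1, 2, 3, 4, 5, 6, 8, 9, 10, 11} ✓

{1, 2, 3, 4, 5, 6, 8, 9, 10, 11}


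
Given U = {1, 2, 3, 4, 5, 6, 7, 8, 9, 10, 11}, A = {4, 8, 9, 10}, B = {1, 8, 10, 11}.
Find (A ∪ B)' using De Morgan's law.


U = {1, 2, 3, 4, 5, 6, 7, 8, 9, 10, 11}
A = {4, 8, 9, 10}, B = {1, 8, 10, 11}
A ∪ B = {1, 4, 8, 9, 10, 11}
(A ∪ B)' = U \ (A ∪ B) = {2, 3, 5, 6, 7}
Verification via A' ∩ B': A' = {1, 2, 3, 5, 6, 7, 11}, B' = {2, 3, 4, 5, 6, 7, 9}
A' ∩ B' = {2, 3, 5, 6, 7} ✓

{2, 3, 5, 6, 7}


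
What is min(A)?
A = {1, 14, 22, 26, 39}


Set A = {1, 14, 22, 26, 39}
Elements in ascending order: 1, 14, 22, 26, 39
The smallest element is 1.

1


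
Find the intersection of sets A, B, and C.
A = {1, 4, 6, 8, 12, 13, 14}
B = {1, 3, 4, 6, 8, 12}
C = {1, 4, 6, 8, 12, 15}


Set A = {1, 4, 6, 8, 12, 13, 14}
Set B = {1, 3, 4, 6, 8, 12}
Set C = {1, 4, 6, 8, 12, 15}
First, A ∩ B = {1, 4, 6, 8, 12}
Then, (A ∩ B) ∩ C = {1, 4, 6, 8, 12}

{1, 4, 6, 8, 12}


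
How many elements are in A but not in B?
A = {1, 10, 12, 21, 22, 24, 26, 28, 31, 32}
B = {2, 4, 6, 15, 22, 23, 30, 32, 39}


Set A = {1, 10, 12, 21, 22, 24, 26, 28, 31, 32}
Set B = {2, 4, 6, 15, 22, 23, 30, 32, 39}
A \ B = {1, 10, 12, 21, 24, 26, 28, 31}
|A \ B| = 8

8


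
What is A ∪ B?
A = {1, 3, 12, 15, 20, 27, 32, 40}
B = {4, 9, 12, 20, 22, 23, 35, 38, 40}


Set A = {1, 3, 12, 15, 20, 27, 32, 40}
Set B = {4, 9, 12, 20, 22, 23, 35, 38, 40}
A ∪ B includes all elements in either set.
Elements from A: {1, 3, 12, 15, 20, 27, 32, 40}
Elements from B not already included: {4, 9, 22, 23, 35, 38}
A ∪ B = {1, 3, 4, 9, 12, 15, 20, 22, 23, 27, 32, 35, 38, 40}

{1, 3, 4, 9, 12, 15, 20, 22, 23, 27, 32, 35, 38, 40}


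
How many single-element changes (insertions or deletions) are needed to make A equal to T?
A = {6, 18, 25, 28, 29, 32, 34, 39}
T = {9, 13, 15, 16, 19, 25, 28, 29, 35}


Set A = {6, 18, 25, 28, 29, 32, 34, 39}
Set T = {9, 13, 15, 16, 19, 25, 28, 29, 35}
Elements to remove from A (in A, not in T): {6, 18, 32, 34, 39} → 5 removals
Elements to add to A (in T, not in A): {9, 13, 15, 16, 19, 35} → 6 additions
Total edits = 5 + 6 = 11

11


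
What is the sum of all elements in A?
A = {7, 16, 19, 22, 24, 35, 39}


Set A = {7, 16, 19, 22, 24, 35, 39}
Sum = 7 + 16 + 19 + 22 + 24 + 35 + 39 = 162

162


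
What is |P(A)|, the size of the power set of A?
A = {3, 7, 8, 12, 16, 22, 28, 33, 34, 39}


Set A = {3, 7, 8, 12, 16, 22, 28, 33, 34, 39}
|A| = 10
The power set P(A) contains all subsets of A.
|P(A)| = 2^|A| = 2^10 = 1024

1024


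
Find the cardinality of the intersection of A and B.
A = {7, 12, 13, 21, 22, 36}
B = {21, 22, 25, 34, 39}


Set A = {7, 12, 13, 21, 22, 36}
Set B = {21, 22, 25, 34, 39}
A ∩ B = {21, 22}
|A ∩ B| = 2

2


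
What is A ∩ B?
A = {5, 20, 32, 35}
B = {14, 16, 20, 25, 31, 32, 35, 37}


Set A = {5, 20, 32, 35}
Set B = {14, 16, 20, 25, 31, 32, 35, 37}
A ∩ B includes only elements in both sets.
Check each element of A against B:
5 ✗, 20 ✓, 32 ✓, 35 ✓
A ∩ B = {20, 32, 35}

{20, 32, 35}


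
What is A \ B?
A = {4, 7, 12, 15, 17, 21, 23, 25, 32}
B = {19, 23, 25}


Set A = {4, 7, 12, 15, 17, 21, 23, 25, 32}
Set B = {19, 23, 25}
A \ B includes elements in A that are not in B.
Check each element of A:
4 (not in B, keep), 7 (not in B, keep), 12 (not in B, keep), 15 (not in B, keep), 17 (not in B, keep), 21 (not in B, keep), 23 (in B, remove), 25 (in B, remove), 32 (not in B, keep)
A \ B = {4, 7, 12, 15, 17, 21, 32}

{4, 7, 12, 15, 17, 21, 32}


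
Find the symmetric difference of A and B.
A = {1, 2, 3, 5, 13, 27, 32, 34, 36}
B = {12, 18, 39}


Set A = {1, 2, 3, 5, 13, 27, 32, 34, 36}
Set B = {12, 18, 39}
A △ B = (A \ B) ∪ (B \ A)
Elements in A but not B: {1, 2, 3, 5, 13, 27, 32, 34, 36}
Elements in B but not A: {12, 18, 39}
A △ B = {1, 2, 3, 5, 12, 13, 18, 27, 32, 34, 36, 39}

{1, 2, 3, 5, 12, 13, 18, 27, 32, 34, 36, 39}


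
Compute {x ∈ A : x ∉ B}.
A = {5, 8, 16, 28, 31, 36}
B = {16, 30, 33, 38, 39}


Set A = {5, 8, 16, 28, 31, 36}
Set B = {16, 30, 33, 38, 39}
Check each element of A against B:
5 ∉ B (include), 8 ∉ B (include), 16 ∈ B, 28 ∉ B (include), 31 ∉ B (include), 36 ∉ B (include)
Elements of A not in B: {5, 8, 28, 31, 36}

{5, 8, 28, 31, 36}


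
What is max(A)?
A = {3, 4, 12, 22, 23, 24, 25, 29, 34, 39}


Set A = {3, 4, 12, 22, 23, 24, 25, 29, 34, 39}
Elements in ascending order: 3, 4, 12, 22, 23, 24, 25, 29, 34, 39
The largest element is 39.

39


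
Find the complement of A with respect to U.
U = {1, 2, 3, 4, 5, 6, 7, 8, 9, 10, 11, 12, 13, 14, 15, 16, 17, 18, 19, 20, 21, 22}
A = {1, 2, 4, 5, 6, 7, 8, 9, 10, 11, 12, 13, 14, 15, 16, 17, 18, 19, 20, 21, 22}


Universal set U = {1, 2, 3, 4, 5, 6, 7, 8, 9, 10, 11, 12, 13, 14, 15, 16, 17, 18, 19, 20, 21, 22}
Set A = {1, 2, 4, 5, 6, 7, 8, 9, 10, 11, 12, 13, 14, 15, 16, 17, 18, 19, 20, 21, 22}
A' = U \ A = elements in U but not in A
Checking each element of U:
1 (in A, exclude), 2 (in A, exclude), 3 (not in A, include), 4 (in A, exclude), 5 (in A, exclude), 6 (in A, exclude), 7 (in A, exclude), 8 (in A, exclude), 9 (in A, exclude), 10 (in A, exclude), 11 (in A, exclude), 12 (in A, exclude), 13 (in A, exclude), 14 (in A, exclude), 15 (in A, exclude), 16 (in A, exclude), 17 (in A, exclude), 18 (in A, exclude), 19 (in A, exclude), 20 (in A, exclude), 21 (in A, exclude), 22 (in A, exclude)
A' = {3}

{3}


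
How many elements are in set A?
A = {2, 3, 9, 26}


Set A = {2, 3, 9, 26}
Listing elements: 2, 3, 9, 26
Counting: 4 elements
|A| = 4

4


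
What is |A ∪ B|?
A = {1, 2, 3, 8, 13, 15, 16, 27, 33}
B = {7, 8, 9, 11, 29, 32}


Set A = {1, 2, 3, 8, 13, 15, 16, 27, 33}, |A| = 9
Set B = {7, 8, 9, 11, 29, 32}, |B| = 6
A ∩ B = {8}, |A ∩ B| = 1
|A ∪ B| = |A| + |B| - |A ∩ B| = 9 + 6 - 1 = 14

14


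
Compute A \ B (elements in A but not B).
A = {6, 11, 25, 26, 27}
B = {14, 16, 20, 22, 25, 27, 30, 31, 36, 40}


Set A = {6, 11, 25, 26, 27}
Set B = {14, 16, 20, 22, 25, 27, 30, 31, 36, 40}
A \ B includes elements in A that are not in B.
Check each element of A:
6 (not in B, keep), 11 (not in B, keep), 25 (in B, remove), 26 (not in B, keep), 27 (in B, remove)
A \ B = {6, 11, 26}

{6, 11, 26}


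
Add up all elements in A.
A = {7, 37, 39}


Set A = {7, 37, 39}
Sum = 7 + 37 + 39 = 83

83


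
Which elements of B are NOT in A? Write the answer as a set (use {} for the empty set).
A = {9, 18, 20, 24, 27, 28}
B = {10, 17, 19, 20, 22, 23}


Set A = {9, 18, 20, 24, 27, 28}
Set B = {10, 17, 19, 20, 22, 23}
Check each element of B against A:
10 ∉ A (include), 17 ∉ A (include), 19 ∉ A (include), 20 ∈ A, 22 ∉ A (include), 23 ∉ A (include)
Elements of B not in A: {10, 17, 19, 22, 23}

{10, 17, 19, 22, 23}


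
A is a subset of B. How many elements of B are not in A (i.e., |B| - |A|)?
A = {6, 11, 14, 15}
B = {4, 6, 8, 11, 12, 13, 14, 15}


Set A = {6, 11, 14, 15}, |A| = 4
Set B = {4, 6, 8, 11, 12, 13, 14, 15}, |B| = 8
Since A ⊆ B: B \ A = {4, 8, 12, 13}
|B| - |A| = 8 - 4 = 4

4


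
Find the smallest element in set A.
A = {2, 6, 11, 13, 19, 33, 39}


Set A = {2, 6, 11, 13, 19, 33, 39}
Elements in ascending order: 2, 6, 11, 13, 19, 33, 39
The smallest element is 2.

2


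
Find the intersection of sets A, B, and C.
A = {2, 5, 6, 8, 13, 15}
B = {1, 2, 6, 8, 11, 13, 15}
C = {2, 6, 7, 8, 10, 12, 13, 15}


Set A = {2, 5, 6, 8, 13, 15}
Set B = {1, 2, 6, 8, 11, 13, 15}
Set C = {2, 6, 7, 8, 10, 12, 13, 15}
First, A ∩ B = {2, 6, 8, 13, 15}
Then, (A ∩ B) ∩ C = {2, 6, 8, 13, 15}

{2, 6, 8, 13, 15}


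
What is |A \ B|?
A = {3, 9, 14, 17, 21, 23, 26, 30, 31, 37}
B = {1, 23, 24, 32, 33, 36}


Set A = {3, 9, 14, 17, 21, 23, 26, 30, 31, 37}
Set B = {1, 23, 24, 32, 33, 36}
A \ B = {3, 9, 14, 17, 21, 26, 30, 31, 37}
|A \ B| = 9

9


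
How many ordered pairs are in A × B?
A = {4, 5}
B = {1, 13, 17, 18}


Set A = {4, 5} has 2 elements.
Set B = {1, 13, 17, 18} has 4 elements.
|A × B| = |A| × |B| = 2 × 4 = 8

8


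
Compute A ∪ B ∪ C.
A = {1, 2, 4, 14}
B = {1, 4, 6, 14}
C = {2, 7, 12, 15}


Set A = {1, 2, 4, 14}
Set B = {1, 4, 6, 14}
Set C = {2, 7, 12, 15}
First, A ∪ B = {1, 2, 4, 6, 14}
Then, (A ∪ B) ∪ C = {1, 2, 4, 6, 7, 12, 14, 15}

{1, 2, 4, 6, 7, 12, 14, 15}


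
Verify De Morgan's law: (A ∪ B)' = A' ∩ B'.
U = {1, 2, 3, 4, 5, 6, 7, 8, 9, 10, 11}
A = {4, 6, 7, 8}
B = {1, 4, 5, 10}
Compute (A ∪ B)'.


U = {1, 2, 3, 4, 5, 6, 7, 8, 9, 10, 11}
A = {4, 6, 7, 8}, B = {1, 4, 5, 10}
A ∪ B = {1, 4, 5, 6, 7, 8, 10}
(A ∪ B)' = U \ (A ∪ B) = {2, 3, 9, 11}
Verification via A' ∩ B': A' = {1, 2, 3, 5, 9, 10, 11}, B' = {2, 3, 6, 7, 8, 9, 11}
A' ∩ B' = {2, 3, 9, 11} ✓

{2, 3, 9, 11}


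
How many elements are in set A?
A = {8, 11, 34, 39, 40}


Set A = {8, 11, 34, 39, 40}
Listing elements: 8, 11, 34, 39, 40
Counting: 5 elements
|A| = 5

5


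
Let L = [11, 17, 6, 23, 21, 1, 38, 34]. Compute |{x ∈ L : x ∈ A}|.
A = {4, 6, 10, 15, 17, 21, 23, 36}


Set A = {4, 6, 10, 15, 17, 21, 23, 36}
Candidates: [11, 17, 6, 23, 21, 1, 38, 34]
Check each candidate:
11 ∉ A, 17 ∈ A, 6 ∈ A, 23 ∈ A, 21 ∈ A, 1 ∉ A, 38 ∉ A, 34 ∉ A
Count of candidates in A: 4

4


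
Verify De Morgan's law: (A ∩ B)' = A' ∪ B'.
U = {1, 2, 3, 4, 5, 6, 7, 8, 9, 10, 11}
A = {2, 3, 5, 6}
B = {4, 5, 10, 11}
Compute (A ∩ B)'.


U = {1, 2, 3, 4, 5, 6, 7, 8, 9, 10, 11}
A = {2, 3, 5, 6}, B = {4, 5, 10, 11}
A ∩ B = {5}
(A ∩ B)' = U \ (A ∩ B) = {1, 2, 3, 4, 6, 7, 8, 9, 10, 11}
Verification via A' ∪ B': A' = {1, 4, 7, 8, 9, 10, 11}, B' = {1, 2, 3, 6, 7, 8, 9}
A' ∪ B' = {1, 2, 3, 4, 6, 7, 8, 9, 10, 11} ✓

{1, 2, 3, 4, 6, 7, 8, 9, 10, 11}


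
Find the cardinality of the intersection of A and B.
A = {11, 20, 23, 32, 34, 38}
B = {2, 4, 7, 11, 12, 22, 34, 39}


Set A = {11, 20, 23, 32, 34, 38}
Set B = {2, 4, 7, 11, 12, 22, 34, 39}
A ∩ B = {11, 34}
|A ∩ B| = 2

2


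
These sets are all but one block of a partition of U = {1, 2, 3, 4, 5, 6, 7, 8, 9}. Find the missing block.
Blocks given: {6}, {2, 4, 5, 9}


U = {1, 2, 3, 4, 5, 6, 7, 8, 9}
Shown blocks: {6}, {2, 4, 5, 9}
A partition's blocks are pairwise disjoint and cover U, so the missing block = U \ (union of shown blocks).
Union of shown blocks: {2, 4, 5, 6, 9}
Missing block = U \ (union) = {1, 3, 7, 8}

{1, 3, 7, 8}


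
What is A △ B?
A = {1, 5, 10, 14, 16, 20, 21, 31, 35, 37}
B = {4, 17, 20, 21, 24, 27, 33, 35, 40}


Set A = {1, 5, 10, 14, 16, 20, 21, 31, 35, 37}
Set B = {4, 17, 20, 21, 24, 27, 33, 35, 40}
A △ B = (A \ B) ∪ (B \ A)
Elements in A but not B: {1, 5, 10, 14, 16, 31, 37}
Elements in B but not A: {4, 17, 24, 27, 33, 40}
A △ B = {1, 4, 5, 10, 14, 16, 17, 24, 27, 31, 33, 37, 40}

{1, 4, 5, 10, 14, 16, 17, 24, 27, 31, 33, 37, 40}


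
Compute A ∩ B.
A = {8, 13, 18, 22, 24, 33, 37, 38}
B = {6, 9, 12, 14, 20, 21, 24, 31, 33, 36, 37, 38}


Set A = {8, 13, 18, 22, 24, 33, 37, 38}
Set B = {6, 9, 12, 14, 20, 21, 24, 31, 33, 36, 37, 38}
A ∩ B includes only elements in both sets.
Check each element of A against B:
8 ✗, 13 ✗, 18 ✗, 22 ✗, 24 ✓, 33 ✓, 37 ✓, 38 ✓
A ∩ B = {24, 33, 37, 38}

{24, 33, 37, 38}


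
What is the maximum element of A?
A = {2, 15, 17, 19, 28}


Set A = {2, 15, 17, 19, 28}
Elements in ascending order: 2, 15, 17, 19, 28
The largest element is 28.

28


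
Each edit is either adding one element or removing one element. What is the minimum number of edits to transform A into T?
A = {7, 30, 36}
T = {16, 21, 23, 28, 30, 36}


Set A = {7, 30, 36}
Set T = {16, 21, 23, 28, 30, 36}
Elements to remove from A (in A, not in T): {7} → 1 removals
Elements to add to A (in T, not in A): {16, 21, 23, 28} → 4 additions
Total edits = 1 + 4 = 5

5


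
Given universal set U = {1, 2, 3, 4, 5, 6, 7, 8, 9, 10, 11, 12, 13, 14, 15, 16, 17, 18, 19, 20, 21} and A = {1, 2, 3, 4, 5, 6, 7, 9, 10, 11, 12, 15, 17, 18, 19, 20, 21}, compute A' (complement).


Universal set U = {1, 2, 3, 4, 5, 6, 7, 8, 9, 10, 11, 12, 13, 14, 15, 16, 17, 18, 19, 20, 21}
Set A = {1, 2, 3, 4, 5, 6, 7, 9, 10, 11, 12, 15, 17, 18, 19, 20, 21}
A' = U \ A = elements in U but not in A
Checking each element of U:
1 (in A, exclude), 2 (in A, exclude), 3 (in A, exclude), 4 (in A, exclude), 5 (in A, exclude), 6 (in A, exclude), 7 (in A, exclude), 8 (not in A, include), 9 (in A, exclude), 10 (in A, exclude), 11 (in A, exclude), 12 (in A, exclude), 13 (not in A, include), 14 (not in A, include), 15 (in A, exclude), 16 (not in A, include), 17 (in A, exclude), 18 (in A, exclude), 19 (in A, exclude), 20 (in A, exclude), 21 (in A, exclude)
A' = {8, 13, 14, 16}

{8, 13, 14, 16}


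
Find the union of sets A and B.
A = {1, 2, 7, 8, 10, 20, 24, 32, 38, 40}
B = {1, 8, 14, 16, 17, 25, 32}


Set A = {1, 2, 7, 8, 10, 20, 24, 32, 38, 40}
Set B = {1, 8, 14, 16, 17, 25, 32}
A ∪ B includes all elements in either set.
Elements from A: {1, 2, 7, 8, 10, 20, 24, 32, 38, 40}
Elements from B not already included: {14, 16, 17, 25}
A ∪ B = {1, 2, 7, 8, 10, 14, 16, 17, 20, 24, 25, 32, 38, 40}

{1, 2, 7, 8, 10, 14, 16, 17, 20, 24, 25, 32, 38, 40}


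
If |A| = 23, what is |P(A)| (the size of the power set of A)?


The set has 23 elements.
The power set contains all possible subsets.
|P(A)| = 2^|A| = 2^23 = 8388608

8388608


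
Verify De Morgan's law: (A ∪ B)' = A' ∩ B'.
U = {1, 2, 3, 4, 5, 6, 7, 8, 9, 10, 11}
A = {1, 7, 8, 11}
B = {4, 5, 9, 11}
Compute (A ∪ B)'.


U = {1, 2, 3, 4, 5, 6, 7, 8, 9, 10, 11}
A = {1, 7, 8, 11}, B = {4, 5, 9, 11}
A ∪ B = {1, 4, 5, 7, 8, 9, 11}
(A ∪ B)' = U \ (A ∪ B) = {2, 3, 6, 10}
Verification via A' ∩ B': A' = {2, 3, 4, 5, 6, 9, 10}, B' = {1, 2, 3, 6, 7, 8, 10}
A' ∩ B' = {2, 3, 6, 10} ✓

{2, 3, 6, 10}


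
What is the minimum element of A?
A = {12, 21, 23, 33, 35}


Set A = {12, 21, 23, 33, 35}
Elements in ascending order: 12, 21, 23, 33, 35
The smallest element is 12.

12


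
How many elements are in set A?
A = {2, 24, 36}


Set A = {2, 24, 36}
Listing elements: 2, 24, 36
Counting: 3 elements
|A| = 3

3


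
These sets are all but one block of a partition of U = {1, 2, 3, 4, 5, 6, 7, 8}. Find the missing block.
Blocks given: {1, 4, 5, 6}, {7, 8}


U = {1, 2, 3, 4, 5, 6, 7, 8}
Shown blocks: {1, 4, 5, 6}, {7, 8}
A partition's blocks are pairwise disjoint and cover U, so the missing block = U \ (union of shown blocks).
Union of shown blocks: {1, 4, 5, 6, 7, 8}
Missing block = U \ (union) = {2, 3}

{2, 3}


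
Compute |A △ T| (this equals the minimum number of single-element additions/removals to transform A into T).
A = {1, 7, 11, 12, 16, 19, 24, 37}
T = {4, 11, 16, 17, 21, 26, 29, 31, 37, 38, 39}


Set A = {1, 7, 11, 12, 16, 19, 24, 37}
Set T = {4, 11, 16, 17, 21, 26, 29, 31, 37, 38, 39}
Elements to remove from A (in A, not in T): {1, 7, 12, 19, 24} → 5 removals
Elements to add to A (in T, not in A): {4, 17, 21, 26, 29, 31, 38, 39} → 8 additions
Total edits = 5 + 8 = 13

13


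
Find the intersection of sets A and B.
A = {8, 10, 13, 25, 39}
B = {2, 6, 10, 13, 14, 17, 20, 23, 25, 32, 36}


Set A = {8, 10, 13, 25, 39}
Set B = {2, 6, 10, 13, 14, 17, 20, 23, 25, 32, 36}
A ∩ B includes only elements in both sets.
Check each element of A against B:
8 ✗, 10 ✓, 13 ✓, 25 ✓, 39 ✗
A ∩ B = {10, 13, 25}

{10, 13, 25}


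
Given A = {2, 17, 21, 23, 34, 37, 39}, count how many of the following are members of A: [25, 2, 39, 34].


Set A = {2, 17, 21, 23, 34, 37, 39}
Candidates: [25, 2, 39, 34]
Check each candidate:
25 ∉ A, 2 ∈ A, 39 ∈ A, 34 ∈ A
Count of candidates in A: 3

3


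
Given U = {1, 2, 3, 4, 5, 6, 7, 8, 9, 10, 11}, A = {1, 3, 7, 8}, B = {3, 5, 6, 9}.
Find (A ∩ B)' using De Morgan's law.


U = {1, 2, 3, 4, 5, 6, 7, 8, 9, 10, 11}
A = {1, 3, 7, 8}, B = {3, 5, 6, 9}
A ∩ B = {3}
(A ∩ B)' = U \ (A ∩ B) = {1, 2, 4, 5, 6, 7, 8, 9, 10, 11}
Verification via A' ∪ B': A' = {2, 4, 5, 6, 9, 10, 11}, B' = {1, 2, 4, 7, 8, 10, 11}
A' ∪ B' = {1, 2, 4, 5, 6, 7, 8, 9, 10, 11} ✓

{1, 2, 4, 5, 6, 7, 8, 9, 10, 11}


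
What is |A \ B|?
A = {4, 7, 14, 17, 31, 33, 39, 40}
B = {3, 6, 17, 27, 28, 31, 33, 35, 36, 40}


Set A = {4, 7, 14, 17, 31, 33, 39, 40}
Set B = {3, 6, 17, 27, 28, 31, 33, 35, 36, 40}
A \ B = {4, 7, 14, 39}
|A \ B| = 4

4


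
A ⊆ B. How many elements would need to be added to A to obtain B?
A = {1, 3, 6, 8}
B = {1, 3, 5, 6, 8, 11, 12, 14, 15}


Set A = {1, 3, 6, 8}, |A| = 4
Set B = {1, 3, 5, 6, 8, 11, 12, 14, 15}, |B| = 9
Since A ⊆ B: B \ A = {5, 11, 12, 14, 15}
|B| - |A| = 9 - 4 = 5

5


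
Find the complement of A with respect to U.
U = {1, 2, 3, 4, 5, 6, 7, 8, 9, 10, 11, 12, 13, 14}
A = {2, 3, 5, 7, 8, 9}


Universal set U = {1, 2, 3, 4, 5, 6, 7, 8, 9, 10, 11, 12, 13, 14}
Set A = {2, 3, 5, 7, 8, 9}
A' = U \ A = elements in U but not in A
Checking each element of U:
1 (not in A, include), 2 (in A, exclude), 3 (in A, exclude), 4 (not in A, include), 5 (in A, exclude), 6 (not in A, include), 7 (in A, exclude), 8 (in A, exclude), 9 (in A, exclude), 10 (not in A, include), 11 (not in A, include), 12 (not in A, include), 13 (not in A, include), 14 (not in A, include)
A' = {1, 4, 6, 10, 11, 12, 13, 14}

{1, 4, 6, 10, 11, 12, 13, 14}


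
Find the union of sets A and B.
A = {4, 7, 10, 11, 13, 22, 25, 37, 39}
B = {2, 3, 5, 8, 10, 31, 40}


Set A = {4, 7, 10, 11, 13, 22, 25, 37, 39}
Set B = {2, 3, 5, 8, 10, 31, 40}
A ∪ B includes all elements in either set.
Elements from A: {4, 7, 10, 11, 13, 22, 25, 37, 39}
Elements from B not already included: {2, 3, 5, 8, 31, 40}
A ∪ B = {2, 3, 4, 5, 7, 8, 10, 11, 13, 22, 25, 31, 37, 39, 40}

{2, 3, 4, 5, 7, 8, 10, 11, 13, 22, 25, 31, 37, 39, 40}


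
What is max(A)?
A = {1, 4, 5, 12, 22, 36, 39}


Set A = {1, 4, 5, 12, 22, 36, 39}
Elements in ascending order: 1, 4, 5, 12, 22, 36, 39
The largest element is 39.

39


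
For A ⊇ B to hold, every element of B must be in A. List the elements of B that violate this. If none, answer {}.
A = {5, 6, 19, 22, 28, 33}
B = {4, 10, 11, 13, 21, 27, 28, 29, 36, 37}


Set A = {5, 6, 19, 22, 28, 33}
Set B = {4, 10, 11, 13, 21, 27, 28, 29, 36, 37}
Check each element of B against A:
4 ∉ A (include), 10 ∉ A (include), 11 ∉ A (include), 13 ∉ A (include), 21 ∉ A (include), 27 ∉ A (include), 28 ∈ A, 29 ∉ A (include), 36 ∉ A (include), 37 ∉ A (include)
Elements of B not in A: {4, 10, 11, 13, 21, 27, 29, 36, 37}

{4, 10, 11, 13, 21, 27, 29, 36, 37}


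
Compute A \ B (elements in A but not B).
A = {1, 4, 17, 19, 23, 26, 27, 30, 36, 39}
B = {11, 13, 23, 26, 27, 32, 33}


Set A = {1, 4, 17, 19, 23, 26, 27, 30, 36, 39}
Set B = {11, 13, 23, 26, 27, 32, 33}
A \ B includes elements in A that are not in B.
Check each element of A:
1 (not in B, keep), 4 (not in B, keep), 17 (not in B, keep), 19 (not in B, keep), 23 (in B, remove), 26 (in B, remove), 27 (in B, remove), 30 (not in B, keep), 36 (not in B, keep), 39 (not in B, keep)
A \ B = {1, 4, 17, 19, 30, 36, 39}

{1, 4, 17, 19, 30, 36, 39}


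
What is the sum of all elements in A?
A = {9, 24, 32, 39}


Set A = {9, 24, 32, 39}
Sum = 9 + 24 + 32 + 39 = 104

104


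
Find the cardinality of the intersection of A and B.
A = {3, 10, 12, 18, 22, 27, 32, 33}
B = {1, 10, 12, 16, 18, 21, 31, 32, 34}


Set A = {3, 10, 12, 18, 22, 27, 32, 33}
Set B = {1, 10, 12, 16, 18, 21, 31, 32, 34}
A ∩ B = {10, 12, 18, 32}
|A ∩ B| = 4

4


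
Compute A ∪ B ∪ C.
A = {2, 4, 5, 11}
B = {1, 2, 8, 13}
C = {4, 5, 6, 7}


Set A = {2, 4, 5, 11}
Set B = {1, 2, 8, 13}
Set C = {4, 5, 6, 7}
First, A ∪ B = {1, 2, 4, 5, 8, 11, 13}
Then, (A ∪ B) ∪ C = {1, 2, 4, 5, 6, 7, 8, 11, 13}

{1, 2, 4, 5, 6, 7, 8, 11, 13}


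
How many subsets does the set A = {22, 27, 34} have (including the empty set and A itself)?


Set A = {22, 27, 34}
|A| = 3
The power set P(A) contains all subsets of A.
|P(A)| = 2^|A| = 2^3 = 8

8


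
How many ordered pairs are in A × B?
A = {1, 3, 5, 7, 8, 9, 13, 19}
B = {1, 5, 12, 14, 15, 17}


Set A = {1, 3, 5, 7, 8, 9, 13, 19} has 8 elements.
Set B = {1, 5, 12, 14, 15, 17} has 6 elements.
|A × B| = |A| × |B| = 8 × 6 = 48

48


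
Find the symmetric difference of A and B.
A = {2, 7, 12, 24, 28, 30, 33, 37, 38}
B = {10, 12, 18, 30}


Set A = {2, 7, 12, 24, 28, 30, 33, 37, 38}
Set B = {10, 12, 18, 30}
A △ B = (A \ B) ∪ (B \ A)
Elements in A but not B: {2, 7, 24, 28, 33, 37, 38}
Elements in B but not A: {10, 18}
A △ B = {2, 7, 10, 18, 24, 28, 33, 37, 38}

{2, 7, 10, 18, 24, 28, 33, 37, 38}


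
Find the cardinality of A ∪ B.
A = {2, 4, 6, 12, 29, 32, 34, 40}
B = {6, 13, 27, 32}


Set A = {2, 4, 6, 12, 29, 32, 34, 40}, |A| = 8
Set B = {6, 13, 27, 32}, |B| = 4
A ∩ B = {6, 32}, |A ∩ B| = 2
|A ∪ B| = |A| + |B| - |A ∩ B| = 8 + 4 - 2 = 10

10


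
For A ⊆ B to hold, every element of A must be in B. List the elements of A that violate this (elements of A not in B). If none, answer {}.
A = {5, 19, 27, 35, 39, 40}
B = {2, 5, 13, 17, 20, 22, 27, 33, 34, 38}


Set A = {5, 19, 27, 35, 39, 40}
Set B = {2, 5, 13, 17, 20, 22, 27, 33, 34, 38}
Check each element of A against B:
5 ∈ B, 19 ∉ B (include), 27 ∈ B, 35 ∉ B (include), 39 ∉ B (include), 40 ∉ B (include)
Elements of A not in B: {19, 35, 39, 40}

{19, 35, 39, 40}


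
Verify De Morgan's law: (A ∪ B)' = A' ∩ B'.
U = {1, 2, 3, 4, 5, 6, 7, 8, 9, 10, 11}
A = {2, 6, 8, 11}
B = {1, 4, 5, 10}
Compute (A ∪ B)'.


U = {1, 2, 3, 4, 5, 6, 7, 8, 9, 10, 11}
A = {2, 6, 8, 11}, B = {1, 4, 5, 10}
A ∪ B = {1, 2, 4, 5, 6, 8, 10, 11}
(A ∪ B)' = U \ (A ∪ B) = {3, 7, 9}
Verification via A' ∩ B': A' = {1, 3, 4, 5, 7, 9, 10}, B' = {2, 3, 6, 7, 8, 9, 11}
A' ∩ B' = {3, 7, 9} ✓

{3, 7, 9}


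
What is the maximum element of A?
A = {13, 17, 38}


Set A = {13, 17, 38}
Elements in ascending order: 13, 17, 38
The largest element is 38.

38


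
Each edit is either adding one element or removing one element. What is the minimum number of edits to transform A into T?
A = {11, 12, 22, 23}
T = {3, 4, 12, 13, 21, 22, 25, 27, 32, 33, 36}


Set A = {11, 12, 22, 23}
Set T = {3, 4, 12, 13, 21, 22, 25, 27, 32, 33, 36}
Elements to remove from A (in A, not in T): {11, 23} → 2 removals
Elements to add to A (in T, not in A): {3, 4, 13, 21, 25, 27, 32, 33, 36} → 9 additions
Total edits = 2 + 9 = 11

11


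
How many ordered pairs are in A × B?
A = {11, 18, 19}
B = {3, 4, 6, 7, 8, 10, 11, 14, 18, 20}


Set A = {11, 18, 19} has 3 elements.
Set B = {3, 4, 6, 7, 8, 10, 11, 14, 18, 20} has 10 elements.
|A × B| = |A| × |B| = 3 × 10 = 30

30


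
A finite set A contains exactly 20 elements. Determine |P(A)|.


The set has 20 elements.
The power set contains all possible subsets.
|P(A)| = 2^|A| = 2^20 = 1048576

1048576


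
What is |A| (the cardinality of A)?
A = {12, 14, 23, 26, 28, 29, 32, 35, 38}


Set A = {12, 14, 23, 26, 28, 29, 32, 35, 38}
Listing elements: 12, 14, 23, 26, 28, 29, 32, 35, 38
Counting: 9 elements
|A| = 9

9


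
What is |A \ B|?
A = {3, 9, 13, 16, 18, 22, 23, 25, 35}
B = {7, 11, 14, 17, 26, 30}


Set A = {3, 9, 13, 16, 18, 22, 23, 25, 35}
Set B = {7, 11, 14, 17, 26, 30}
A \ B = {3, 9, 13, 16, 18, 22, 23, 25, 35}
|A \ B| = 9

9


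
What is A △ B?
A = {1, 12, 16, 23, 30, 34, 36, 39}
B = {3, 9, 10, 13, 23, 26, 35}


Set A = {1, 12, 16, 23, 30, 34, 36, 39}
Set B = {3, 9, 10, 13, 23, 26, 35}
A △ B = (A \ B) ∪ (B \ A)
Elements in A but not B: {1, 12, 16, 30, 34, 36, 39}
Elements in B but not A: {3, 9, 10, 13, 26, 35}
A △ B = {1, 3, 9, 10, 12, 13, 16, 26, 30, 34, 35, 36, 39}

{1, 3, 9, 10, 12, 13, 16, 26, 30, 34, 35, 36, 39}


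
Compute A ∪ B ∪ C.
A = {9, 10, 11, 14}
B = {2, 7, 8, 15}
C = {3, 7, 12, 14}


Set A = {9, 10, 11, 14}
Set B = {2, 7, 8, 15}
Set C = {3, 7, 12, 14}
First, A ∪ B = {2, 7, 8, 9, 10, 11, 14, 15}
Then, (A ∪ B) ∪ C = {2, 3, 7, 8, 9, 10, 11, 12, 14, 15}

{2, 3, 7, 8, 9, 10, 11, 12, 14, 15}


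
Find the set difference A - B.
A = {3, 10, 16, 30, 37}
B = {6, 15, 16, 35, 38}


Set A = {3, 10, 16, 30, 37}
Set B = {6, 15, 16, 35, 38}
A \ B includes elements in A that are not in B.
Check each element of A:
3 (not in B, keep), 10 (not in B, keep), 16 (in B, remove), 30 (not in B, keep), 37 (not in B, keep)
A \ B = {3, 10, 30, 37}

{3, 10, 30, 37}
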